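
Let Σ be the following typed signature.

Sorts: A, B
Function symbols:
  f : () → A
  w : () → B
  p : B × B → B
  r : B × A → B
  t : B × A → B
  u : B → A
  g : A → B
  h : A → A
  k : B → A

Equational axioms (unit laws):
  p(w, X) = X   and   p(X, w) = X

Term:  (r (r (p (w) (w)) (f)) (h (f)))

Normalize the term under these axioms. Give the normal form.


normal form = (r (r (w) (f)) (h (f)))

1. (r (r (p (w) (w)) (f)) (h (f)))  →  (r (r (w) (f)) (h (f)))


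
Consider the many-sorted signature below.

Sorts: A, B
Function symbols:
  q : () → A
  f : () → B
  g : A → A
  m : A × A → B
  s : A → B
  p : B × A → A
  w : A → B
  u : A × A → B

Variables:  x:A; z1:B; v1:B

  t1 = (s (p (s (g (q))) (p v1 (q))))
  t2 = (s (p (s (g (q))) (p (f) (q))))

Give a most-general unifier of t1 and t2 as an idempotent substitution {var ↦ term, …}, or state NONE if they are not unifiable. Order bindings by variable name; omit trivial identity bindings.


{v1 ↦ (f)}


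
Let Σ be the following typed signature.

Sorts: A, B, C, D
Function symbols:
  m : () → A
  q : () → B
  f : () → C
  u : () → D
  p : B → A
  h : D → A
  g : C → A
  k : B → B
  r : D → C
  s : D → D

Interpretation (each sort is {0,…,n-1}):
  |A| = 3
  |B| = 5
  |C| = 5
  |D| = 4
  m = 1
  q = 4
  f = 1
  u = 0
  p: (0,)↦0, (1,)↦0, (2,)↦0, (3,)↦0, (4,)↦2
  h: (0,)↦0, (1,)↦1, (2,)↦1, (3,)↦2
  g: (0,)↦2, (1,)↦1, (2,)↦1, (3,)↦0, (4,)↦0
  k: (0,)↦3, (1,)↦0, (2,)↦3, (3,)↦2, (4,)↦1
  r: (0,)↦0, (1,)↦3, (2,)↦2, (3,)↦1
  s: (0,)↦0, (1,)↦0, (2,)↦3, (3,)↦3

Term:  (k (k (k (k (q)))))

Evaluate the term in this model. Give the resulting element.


value = 2

  q = 4
  (k (q)) = k(4,) = 1
  (k (k (q))) = k(1,) = 0
  (k (k (k (q)))) = k(0,) = 3
  (k (k (k (k (q))))) = k(3,) = 2


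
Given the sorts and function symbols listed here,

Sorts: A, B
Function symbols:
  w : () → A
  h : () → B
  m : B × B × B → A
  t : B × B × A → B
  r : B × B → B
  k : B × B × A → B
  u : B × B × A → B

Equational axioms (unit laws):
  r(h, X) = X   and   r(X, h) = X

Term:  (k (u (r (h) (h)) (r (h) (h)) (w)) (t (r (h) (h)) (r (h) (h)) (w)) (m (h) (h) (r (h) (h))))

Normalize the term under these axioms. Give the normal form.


normal form = (k (u (h) (h) (w)) (t (h) (h) (w)) (m (h) (h) (h)))

1. (k (u (r (h) (h)) (r (h) (h)) (w)) (t (r (h) (h)) (r (h) (h)) (w)) (m (h) (h) (r (h) (h))))  →  (k (u (h) (r (h) (h)) (w)) (t (r (h) (h)) (r (h) (h)) (w)) (m (h) (h) (r (h) (h))))
2. (k (u (h) (r (h) (h)) (w)) (t (r (h) (h)) (r (h) (h)) (w)) (m (h) (h) (r (h) (h))))  →  (k (u (h) (h) (w)) (t (r (h) (h)) (r (h) (h)) (w)) (m (h) (h) (r (h) (h))))
3. (k (u (h) (h) (w)) (t (r (h) (h)) (r (h) (h)) (w)) (m (h) (h) (r (h) (h))))  →  (k (u (h) (h) (w)) (t (h) (r (h) (h)) (w)) (m (h) (h) (r (h) (h))))
4. (k (u (h) (h) (w)) (t (h) (r (h) (h)) (w)) (m (h) (h) (r (h) (h))))  →  (k (u (h) (h) (w)) (t (h) (h) (w)) (m (h) (h) (r (h) (h))))
5. (k (u (h) (h) (w)) (t (h) (h) (w)) (m (h) (h) (r (h) (h))))  →  (k (u (h) (h) (w)) (t (h) (h) (w)) (m (h) (h) (h)))


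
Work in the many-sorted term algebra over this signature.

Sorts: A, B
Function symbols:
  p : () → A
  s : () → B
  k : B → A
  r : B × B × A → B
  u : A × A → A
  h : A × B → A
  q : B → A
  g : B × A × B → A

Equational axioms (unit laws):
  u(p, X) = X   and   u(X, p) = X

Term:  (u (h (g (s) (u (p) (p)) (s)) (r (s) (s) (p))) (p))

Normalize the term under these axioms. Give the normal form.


1. (u (h (g (s) (u (p) (p)) (s)) (r (s) (s) (p))) (p))  →  (h (g (s) (u (p) (p)) (s)) (r (s) (s) (p)))
2. (h (g (s) (u (p) (p)) (s)) (r (s) (s) (p)))  →  (h (g (s) (p) (s)) (r (s) (s) (p)))

normal form = (h (g (s) (p) (s)) (r (s) (s) (p)))


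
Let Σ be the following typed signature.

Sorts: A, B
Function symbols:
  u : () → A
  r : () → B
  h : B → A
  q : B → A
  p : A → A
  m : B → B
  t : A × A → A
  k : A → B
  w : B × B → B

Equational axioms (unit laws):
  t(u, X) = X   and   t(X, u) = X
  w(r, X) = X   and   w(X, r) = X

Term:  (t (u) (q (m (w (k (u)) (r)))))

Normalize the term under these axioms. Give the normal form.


normal form = (q (m (k (u))))

1. (t (u) (q (m (w (k (u)) (r)))))  →  (q (m (w (k (u)) (r))))
2. (q (m (w (k (u)) (r))))  →  (q (m (k (u))))


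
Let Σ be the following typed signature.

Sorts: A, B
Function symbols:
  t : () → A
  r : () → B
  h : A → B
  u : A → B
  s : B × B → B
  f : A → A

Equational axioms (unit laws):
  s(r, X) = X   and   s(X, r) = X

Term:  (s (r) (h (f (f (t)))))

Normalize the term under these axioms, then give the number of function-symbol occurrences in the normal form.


1. (s (r) (h (f (f (t)))))  →  (h (f (f (t))))
normal form: (h (f (f (t))))

size = 4


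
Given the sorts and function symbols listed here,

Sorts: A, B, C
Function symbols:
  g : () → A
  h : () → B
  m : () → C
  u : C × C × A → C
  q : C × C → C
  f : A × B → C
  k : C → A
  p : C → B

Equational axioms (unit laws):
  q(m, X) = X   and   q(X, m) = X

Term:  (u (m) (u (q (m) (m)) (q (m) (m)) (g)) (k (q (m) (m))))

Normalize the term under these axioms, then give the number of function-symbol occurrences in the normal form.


size = 8

1. (u (m) (u (q (m) (m)) (q (m) (m)) (g)) (k (q (m) (m))))  →  (u (m) (u (m) (q (m) (m)) (g)) (k (q (m) (m))))
2. (u (m) (u (m) (q (m) (m)) (g)) (k (q (m) (m))))  →  (u (m) (u (m) (m) (g)) (k (q (m) (m))))
3. (u (m) (u (m) (m) (g)) (k (q (m) (m))))  →  (u (m) (u (m) (m) (g)) (k (m)))
normal form: (u (m) (u (m) (m) (g)) (k (m)))


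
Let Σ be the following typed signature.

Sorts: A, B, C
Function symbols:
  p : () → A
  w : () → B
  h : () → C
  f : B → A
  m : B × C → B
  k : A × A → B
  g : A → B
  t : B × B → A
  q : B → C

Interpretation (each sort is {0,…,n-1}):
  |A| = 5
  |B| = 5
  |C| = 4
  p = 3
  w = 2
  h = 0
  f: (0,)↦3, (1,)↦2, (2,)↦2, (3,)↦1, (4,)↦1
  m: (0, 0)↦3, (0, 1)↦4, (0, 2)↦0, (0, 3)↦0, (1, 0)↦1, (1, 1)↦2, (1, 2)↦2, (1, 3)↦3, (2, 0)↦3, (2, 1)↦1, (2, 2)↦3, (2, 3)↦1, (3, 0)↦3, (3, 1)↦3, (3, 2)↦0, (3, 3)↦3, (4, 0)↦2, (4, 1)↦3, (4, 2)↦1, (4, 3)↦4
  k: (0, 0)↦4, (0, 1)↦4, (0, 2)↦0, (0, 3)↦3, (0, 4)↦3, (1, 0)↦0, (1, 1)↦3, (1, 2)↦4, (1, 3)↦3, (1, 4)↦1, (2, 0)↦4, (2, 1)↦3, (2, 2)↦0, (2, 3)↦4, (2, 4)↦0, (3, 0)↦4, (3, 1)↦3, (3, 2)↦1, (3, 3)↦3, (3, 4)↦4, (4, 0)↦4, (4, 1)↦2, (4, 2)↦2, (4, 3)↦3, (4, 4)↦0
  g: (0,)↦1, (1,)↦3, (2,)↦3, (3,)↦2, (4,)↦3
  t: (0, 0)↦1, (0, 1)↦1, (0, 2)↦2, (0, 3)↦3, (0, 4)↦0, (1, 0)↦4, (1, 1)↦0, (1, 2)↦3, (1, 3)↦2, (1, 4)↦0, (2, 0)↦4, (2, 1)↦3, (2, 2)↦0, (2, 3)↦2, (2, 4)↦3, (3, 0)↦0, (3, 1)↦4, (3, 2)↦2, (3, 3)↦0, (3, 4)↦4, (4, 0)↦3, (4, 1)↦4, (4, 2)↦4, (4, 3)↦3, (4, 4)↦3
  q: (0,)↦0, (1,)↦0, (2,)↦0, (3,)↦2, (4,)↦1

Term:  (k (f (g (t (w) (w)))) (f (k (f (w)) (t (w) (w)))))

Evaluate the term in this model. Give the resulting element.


value = 3

  w = 2
  w = 2
  (t (w) (w)) = t(2, 2) = 0
  (g (t (w) (w))) = g(0,) = 1
  (f (g (t (w) (w)))) = f(1,) = 2
  w = 2
  (f (w)) = f(2,) = 2
  w = 2
  w = 2
  (t (w) (w)) = t(2, 2) = 0
  (k (f (w)) (t (w) (w))) = k(2, 0) = 4
  (f (k (f (w)) (t (w) (w)))) = f(4,) = 1
  (k (f (g (t (w) (w)))) (f (k (f (w)) (t (w) (w))))) = k(2, 1) = 3


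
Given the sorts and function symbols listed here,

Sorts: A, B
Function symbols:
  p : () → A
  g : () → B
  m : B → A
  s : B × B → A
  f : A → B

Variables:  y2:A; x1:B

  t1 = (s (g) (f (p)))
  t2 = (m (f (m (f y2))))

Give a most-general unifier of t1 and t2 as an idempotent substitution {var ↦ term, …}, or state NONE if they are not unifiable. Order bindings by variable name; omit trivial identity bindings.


NONE (not unifiable)

head clash or occurs-check failure — not unifiable


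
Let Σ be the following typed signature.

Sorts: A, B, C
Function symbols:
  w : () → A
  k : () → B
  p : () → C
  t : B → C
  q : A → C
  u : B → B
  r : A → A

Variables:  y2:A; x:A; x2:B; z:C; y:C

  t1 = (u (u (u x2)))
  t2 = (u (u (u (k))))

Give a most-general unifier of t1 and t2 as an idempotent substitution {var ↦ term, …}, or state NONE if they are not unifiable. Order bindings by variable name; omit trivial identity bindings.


{x2 ↦ (k)}


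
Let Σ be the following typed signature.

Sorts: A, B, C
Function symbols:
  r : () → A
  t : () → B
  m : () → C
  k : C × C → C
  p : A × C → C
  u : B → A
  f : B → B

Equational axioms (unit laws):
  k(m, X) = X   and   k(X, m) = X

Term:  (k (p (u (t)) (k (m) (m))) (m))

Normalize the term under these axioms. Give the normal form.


1. (k (p (u (t)) (k (m) (m))) (m))  →  (p (u (t)) (k (m) (m)))
2. (p (u (t)) (k (m) (m)))  →  (p (u (t)) (m))

normal form = (p (u (t)) (m))


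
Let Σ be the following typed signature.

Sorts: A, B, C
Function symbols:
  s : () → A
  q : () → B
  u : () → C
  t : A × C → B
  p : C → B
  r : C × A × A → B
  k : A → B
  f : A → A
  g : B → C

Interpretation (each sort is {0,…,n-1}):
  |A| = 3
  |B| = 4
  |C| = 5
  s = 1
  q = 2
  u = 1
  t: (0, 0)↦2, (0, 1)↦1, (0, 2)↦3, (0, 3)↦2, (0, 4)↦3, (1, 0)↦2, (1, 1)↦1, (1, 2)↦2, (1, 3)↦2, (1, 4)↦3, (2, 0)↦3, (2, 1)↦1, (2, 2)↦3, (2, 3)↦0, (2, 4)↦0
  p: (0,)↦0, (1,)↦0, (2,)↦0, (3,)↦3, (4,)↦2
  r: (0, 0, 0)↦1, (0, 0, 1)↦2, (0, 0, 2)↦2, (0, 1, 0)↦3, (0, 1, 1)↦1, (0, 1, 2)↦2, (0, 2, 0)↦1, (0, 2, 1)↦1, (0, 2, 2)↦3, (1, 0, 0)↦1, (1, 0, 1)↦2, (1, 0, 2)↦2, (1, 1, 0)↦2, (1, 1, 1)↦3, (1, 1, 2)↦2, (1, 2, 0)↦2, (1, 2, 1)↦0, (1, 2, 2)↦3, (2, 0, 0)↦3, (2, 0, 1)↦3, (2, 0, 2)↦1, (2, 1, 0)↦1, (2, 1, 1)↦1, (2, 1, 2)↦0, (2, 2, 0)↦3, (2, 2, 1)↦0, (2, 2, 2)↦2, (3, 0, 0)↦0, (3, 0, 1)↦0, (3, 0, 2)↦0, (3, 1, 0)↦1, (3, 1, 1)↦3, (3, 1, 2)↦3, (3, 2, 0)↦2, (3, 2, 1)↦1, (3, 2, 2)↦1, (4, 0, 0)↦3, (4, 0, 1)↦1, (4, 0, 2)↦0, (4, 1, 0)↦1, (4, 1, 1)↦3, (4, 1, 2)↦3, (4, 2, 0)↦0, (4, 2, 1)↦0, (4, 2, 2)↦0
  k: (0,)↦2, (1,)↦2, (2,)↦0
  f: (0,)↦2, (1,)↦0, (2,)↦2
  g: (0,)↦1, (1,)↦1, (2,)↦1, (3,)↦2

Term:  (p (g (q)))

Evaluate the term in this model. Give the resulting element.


  q = 2
  (g (q)) = g(2,) = 1
  (p (g (q))) = p(1,) = 0

value = 0


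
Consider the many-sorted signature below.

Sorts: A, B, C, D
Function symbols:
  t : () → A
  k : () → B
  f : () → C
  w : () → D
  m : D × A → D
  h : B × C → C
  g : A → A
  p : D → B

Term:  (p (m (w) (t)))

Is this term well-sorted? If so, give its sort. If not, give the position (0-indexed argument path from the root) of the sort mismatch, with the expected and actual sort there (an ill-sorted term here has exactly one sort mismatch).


    (w) : D
    (t) : A
  (m (w) (t)) : D
(p (m (w) (t))) : B

well-sorted; sort = B


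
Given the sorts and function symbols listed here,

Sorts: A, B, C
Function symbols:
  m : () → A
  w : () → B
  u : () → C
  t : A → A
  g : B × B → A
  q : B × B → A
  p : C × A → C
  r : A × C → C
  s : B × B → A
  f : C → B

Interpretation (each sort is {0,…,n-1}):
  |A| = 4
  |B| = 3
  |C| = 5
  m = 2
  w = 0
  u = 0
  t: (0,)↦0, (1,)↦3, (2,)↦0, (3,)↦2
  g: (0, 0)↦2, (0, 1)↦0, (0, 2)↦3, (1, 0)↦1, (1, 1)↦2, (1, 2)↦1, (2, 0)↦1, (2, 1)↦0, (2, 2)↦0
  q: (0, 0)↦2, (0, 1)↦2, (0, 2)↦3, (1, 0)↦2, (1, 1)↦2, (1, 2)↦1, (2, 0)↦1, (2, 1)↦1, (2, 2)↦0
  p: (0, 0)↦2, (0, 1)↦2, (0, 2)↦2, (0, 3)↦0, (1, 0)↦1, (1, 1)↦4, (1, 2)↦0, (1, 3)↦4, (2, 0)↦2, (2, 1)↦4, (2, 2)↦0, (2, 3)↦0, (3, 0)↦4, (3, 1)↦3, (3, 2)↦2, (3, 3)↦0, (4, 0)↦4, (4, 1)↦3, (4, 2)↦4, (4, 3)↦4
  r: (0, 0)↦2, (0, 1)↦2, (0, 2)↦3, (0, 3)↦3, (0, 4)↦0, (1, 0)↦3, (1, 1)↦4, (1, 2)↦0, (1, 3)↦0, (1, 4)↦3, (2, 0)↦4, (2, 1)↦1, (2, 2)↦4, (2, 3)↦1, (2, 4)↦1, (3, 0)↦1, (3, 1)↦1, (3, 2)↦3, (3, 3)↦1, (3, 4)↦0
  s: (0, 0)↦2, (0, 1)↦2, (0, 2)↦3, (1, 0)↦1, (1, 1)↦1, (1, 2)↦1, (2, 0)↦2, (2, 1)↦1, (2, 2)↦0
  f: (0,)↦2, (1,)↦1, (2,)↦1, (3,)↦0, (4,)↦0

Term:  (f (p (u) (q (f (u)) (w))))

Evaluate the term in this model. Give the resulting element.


  u = 0
  u = 0
  (f (u)) = f(0,) = 2
  w = 0
  (q (f (u)) (w)) = q(2, 0) = 1
  (p (u) (q (f (u)) (w))) = p(0, 1) = 2
  (f (p (u) (q (f (u)) (w)))) = f(2,) = 1

value = 1


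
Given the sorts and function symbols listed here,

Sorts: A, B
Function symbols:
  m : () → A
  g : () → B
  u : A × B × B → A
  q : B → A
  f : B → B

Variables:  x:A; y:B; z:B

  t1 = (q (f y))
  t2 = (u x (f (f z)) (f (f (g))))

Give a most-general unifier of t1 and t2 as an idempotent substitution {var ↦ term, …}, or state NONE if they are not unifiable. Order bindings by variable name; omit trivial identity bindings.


NONE (not unifiable)

head clash or occurs-check failure — not unifiable


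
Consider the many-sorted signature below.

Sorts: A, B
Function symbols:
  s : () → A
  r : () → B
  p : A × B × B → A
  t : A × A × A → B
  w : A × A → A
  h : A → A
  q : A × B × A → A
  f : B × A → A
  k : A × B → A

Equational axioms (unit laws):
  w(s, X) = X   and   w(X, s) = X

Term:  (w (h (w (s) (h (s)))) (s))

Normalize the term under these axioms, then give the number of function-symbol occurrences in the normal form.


size = 3

1. (w (h (w (s) (h (s)))) (s))  →  (h (w (s) (h (s))))
2. (h (w (s) (h (s))))  →  (h (h (s)))
normal form: (h (h (s)))


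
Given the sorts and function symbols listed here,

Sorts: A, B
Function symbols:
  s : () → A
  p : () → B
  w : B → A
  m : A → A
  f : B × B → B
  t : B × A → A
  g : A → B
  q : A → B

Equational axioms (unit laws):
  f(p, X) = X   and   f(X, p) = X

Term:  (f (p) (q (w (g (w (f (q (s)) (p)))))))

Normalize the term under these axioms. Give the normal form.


1. (f (p) (q (w (g (w (f (q (s)) (p)))))))  →  (q (w (g (w (f (q (s)) (p))))))
2. (q (w (g (w (f (q (s)) (p))))))  →  (q (w (g (w (q (s))))))

normal form = (q (w (g (w (q (s))))))


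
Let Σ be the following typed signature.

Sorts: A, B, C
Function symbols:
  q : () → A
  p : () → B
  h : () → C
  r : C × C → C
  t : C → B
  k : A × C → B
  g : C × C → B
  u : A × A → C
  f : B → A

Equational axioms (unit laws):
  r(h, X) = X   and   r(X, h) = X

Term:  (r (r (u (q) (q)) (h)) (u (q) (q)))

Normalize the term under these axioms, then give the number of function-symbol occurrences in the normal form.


1. (r (r (u (q) (q)) (h)) (u (q) (q)))  →  (r (u (q) (q)) (u (q) (q)))
normal form: (r (u (q) (q)) (u (q) (q)))

size = 7


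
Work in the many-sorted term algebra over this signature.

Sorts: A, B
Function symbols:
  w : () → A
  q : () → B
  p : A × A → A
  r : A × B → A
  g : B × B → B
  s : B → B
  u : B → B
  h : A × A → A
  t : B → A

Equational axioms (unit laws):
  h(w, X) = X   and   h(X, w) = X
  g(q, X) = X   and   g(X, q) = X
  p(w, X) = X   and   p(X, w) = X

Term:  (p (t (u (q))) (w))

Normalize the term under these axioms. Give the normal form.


1. (p (t (u (q))) (w))  →  (t (u (q)))

normal form = (t (u (q)))


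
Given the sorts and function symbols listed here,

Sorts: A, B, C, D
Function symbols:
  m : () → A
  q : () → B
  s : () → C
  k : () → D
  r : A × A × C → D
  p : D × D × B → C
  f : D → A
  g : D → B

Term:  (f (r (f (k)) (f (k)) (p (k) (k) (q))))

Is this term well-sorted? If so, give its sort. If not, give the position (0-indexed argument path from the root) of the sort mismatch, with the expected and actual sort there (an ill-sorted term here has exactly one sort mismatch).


      (k) : D
    (f (k)) : A
      (k) : D
    (f (k)) : A
      (k) : D
      (k) : D
      (q) : B
    (p (k) (k) (q)) : C
  (r (f (k)) (f (k)) (p (k) (k) (q))) : D
(f (r (f (k)) (f (k)) (p (k) (k) (q)))) : A

well-sorted; sort = A


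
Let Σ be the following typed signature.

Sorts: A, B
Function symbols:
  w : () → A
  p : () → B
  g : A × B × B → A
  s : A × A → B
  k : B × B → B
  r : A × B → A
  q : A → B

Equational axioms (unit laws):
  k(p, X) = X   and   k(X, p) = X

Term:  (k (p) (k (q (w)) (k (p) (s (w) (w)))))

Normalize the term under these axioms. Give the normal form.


normal form = (k (q (w)) (s (w) (w)))

1. (k (p) (k (q (w)) (k (p) (s (w) (w)))))  →  (k (q (w)) (k (p) (s (w) (w))))
2. (k (q (w)) (k (p) (s (w) (w))))  →  (k (q (w)) (s (w) (w)))


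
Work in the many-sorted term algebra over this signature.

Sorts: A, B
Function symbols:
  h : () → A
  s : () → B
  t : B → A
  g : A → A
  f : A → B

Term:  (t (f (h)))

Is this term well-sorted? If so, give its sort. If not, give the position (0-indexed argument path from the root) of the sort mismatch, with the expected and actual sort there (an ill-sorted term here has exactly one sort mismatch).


    (h) : A
  (f (h)) : B
(t (f (h))) : A

well-sorted; sort = A


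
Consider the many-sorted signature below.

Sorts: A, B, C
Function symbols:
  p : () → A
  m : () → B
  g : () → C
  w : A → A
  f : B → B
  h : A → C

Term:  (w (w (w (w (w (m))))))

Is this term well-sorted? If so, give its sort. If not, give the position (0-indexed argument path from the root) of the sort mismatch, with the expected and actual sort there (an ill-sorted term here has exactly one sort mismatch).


          (m) : B
        (w (m)) : ✗ arg 0 at [0, 0, 0, 0, 0] has sort B, expected A

ill-sorted at position [0, 0, 0, 0, 0]: expected A, got B


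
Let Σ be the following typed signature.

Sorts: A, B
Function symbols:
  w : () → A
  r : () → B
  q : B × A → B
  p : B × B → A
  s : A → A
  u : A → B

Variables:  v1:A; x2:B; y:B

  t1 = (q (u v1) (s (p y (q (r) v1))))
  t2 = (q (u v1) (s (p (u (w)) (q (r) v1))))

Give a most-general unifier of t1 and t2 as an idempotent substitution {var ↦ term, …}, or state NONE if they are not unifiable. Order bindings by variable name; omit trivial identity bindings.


{y ↦ (u (w))}


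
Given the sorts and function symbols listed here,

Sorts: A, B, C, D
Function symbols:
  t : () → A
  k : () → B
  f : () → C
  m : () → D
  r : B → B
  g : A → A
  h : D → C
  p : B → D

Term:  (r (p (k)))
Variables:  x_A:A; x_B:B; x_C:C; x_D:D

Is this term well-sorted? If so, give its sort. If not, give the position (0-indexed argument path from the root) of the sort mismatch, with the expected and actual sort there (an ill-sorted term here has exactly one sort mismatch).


ill-sorted at position [0]: expected B, got D

    (k) : B
  (p (k)) : D
(r (p (k))) : ✗ arg 0 at [0] has sort D, expected B


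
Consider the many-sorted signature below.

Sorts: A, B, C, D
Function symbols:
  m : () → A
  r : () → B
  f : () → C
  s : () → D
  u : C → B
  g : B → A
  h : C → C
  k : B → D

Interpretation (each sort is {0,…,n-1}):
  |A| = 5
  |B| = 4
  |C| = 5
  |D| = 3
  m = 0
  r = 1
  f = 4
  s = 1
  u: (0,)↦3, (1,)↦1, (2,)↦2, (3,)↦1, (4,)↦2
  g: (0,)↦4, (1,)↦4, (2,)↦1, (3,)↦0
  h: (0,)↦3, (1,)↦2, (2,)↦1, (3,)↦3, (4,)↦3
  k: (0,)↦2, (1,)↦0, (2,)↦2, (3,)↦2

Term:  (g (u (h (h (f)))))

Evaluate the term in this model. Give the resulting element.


  f = 4
  (h (f)) = h(4,) = 3
  (h (h (f))) = h(3,) = 3
  (u (h (h (f)))) = u(3,) = 1
  (g (u (h (h (f))))) = g(1,) = 4

value = 4


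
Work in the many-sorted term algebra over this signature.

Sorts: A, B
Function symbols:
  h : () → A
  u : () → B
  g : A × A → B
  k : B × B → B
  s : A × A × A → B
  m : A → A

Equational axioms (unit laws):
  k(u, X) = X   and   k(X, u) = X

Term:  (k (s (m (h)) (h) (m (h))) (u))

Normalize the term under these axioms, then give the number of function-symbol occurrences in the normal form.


size = 6

1. (k (s (m (h)) (h) (m (h))) (u))  →  (s (m (h)) (h) (m (h)))
normal form: (s (m (h)) (h) (m (h)))


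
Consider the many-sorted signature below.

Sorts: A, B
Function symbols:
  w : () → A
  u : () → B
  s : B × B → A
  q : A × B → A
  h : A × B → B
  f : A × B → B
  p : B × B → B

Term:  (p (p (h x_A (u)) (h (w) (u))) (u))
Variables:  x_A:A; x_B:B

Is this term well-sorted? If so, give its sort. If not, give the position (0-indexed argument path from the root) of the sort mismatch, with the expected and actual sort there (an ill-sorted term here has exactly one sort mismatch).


well-sorted; sort = B

      x_A : A
      (u) : B
    (h x_A (u)) : B
      (w) : A
      (u) : B
    (h (w) (u)) : B
  (p (h x_A (u)) (h (w) (u))) : B
  (u) : B
(p (p (h x_A (u)) (h (w) (u))) (u)) : B


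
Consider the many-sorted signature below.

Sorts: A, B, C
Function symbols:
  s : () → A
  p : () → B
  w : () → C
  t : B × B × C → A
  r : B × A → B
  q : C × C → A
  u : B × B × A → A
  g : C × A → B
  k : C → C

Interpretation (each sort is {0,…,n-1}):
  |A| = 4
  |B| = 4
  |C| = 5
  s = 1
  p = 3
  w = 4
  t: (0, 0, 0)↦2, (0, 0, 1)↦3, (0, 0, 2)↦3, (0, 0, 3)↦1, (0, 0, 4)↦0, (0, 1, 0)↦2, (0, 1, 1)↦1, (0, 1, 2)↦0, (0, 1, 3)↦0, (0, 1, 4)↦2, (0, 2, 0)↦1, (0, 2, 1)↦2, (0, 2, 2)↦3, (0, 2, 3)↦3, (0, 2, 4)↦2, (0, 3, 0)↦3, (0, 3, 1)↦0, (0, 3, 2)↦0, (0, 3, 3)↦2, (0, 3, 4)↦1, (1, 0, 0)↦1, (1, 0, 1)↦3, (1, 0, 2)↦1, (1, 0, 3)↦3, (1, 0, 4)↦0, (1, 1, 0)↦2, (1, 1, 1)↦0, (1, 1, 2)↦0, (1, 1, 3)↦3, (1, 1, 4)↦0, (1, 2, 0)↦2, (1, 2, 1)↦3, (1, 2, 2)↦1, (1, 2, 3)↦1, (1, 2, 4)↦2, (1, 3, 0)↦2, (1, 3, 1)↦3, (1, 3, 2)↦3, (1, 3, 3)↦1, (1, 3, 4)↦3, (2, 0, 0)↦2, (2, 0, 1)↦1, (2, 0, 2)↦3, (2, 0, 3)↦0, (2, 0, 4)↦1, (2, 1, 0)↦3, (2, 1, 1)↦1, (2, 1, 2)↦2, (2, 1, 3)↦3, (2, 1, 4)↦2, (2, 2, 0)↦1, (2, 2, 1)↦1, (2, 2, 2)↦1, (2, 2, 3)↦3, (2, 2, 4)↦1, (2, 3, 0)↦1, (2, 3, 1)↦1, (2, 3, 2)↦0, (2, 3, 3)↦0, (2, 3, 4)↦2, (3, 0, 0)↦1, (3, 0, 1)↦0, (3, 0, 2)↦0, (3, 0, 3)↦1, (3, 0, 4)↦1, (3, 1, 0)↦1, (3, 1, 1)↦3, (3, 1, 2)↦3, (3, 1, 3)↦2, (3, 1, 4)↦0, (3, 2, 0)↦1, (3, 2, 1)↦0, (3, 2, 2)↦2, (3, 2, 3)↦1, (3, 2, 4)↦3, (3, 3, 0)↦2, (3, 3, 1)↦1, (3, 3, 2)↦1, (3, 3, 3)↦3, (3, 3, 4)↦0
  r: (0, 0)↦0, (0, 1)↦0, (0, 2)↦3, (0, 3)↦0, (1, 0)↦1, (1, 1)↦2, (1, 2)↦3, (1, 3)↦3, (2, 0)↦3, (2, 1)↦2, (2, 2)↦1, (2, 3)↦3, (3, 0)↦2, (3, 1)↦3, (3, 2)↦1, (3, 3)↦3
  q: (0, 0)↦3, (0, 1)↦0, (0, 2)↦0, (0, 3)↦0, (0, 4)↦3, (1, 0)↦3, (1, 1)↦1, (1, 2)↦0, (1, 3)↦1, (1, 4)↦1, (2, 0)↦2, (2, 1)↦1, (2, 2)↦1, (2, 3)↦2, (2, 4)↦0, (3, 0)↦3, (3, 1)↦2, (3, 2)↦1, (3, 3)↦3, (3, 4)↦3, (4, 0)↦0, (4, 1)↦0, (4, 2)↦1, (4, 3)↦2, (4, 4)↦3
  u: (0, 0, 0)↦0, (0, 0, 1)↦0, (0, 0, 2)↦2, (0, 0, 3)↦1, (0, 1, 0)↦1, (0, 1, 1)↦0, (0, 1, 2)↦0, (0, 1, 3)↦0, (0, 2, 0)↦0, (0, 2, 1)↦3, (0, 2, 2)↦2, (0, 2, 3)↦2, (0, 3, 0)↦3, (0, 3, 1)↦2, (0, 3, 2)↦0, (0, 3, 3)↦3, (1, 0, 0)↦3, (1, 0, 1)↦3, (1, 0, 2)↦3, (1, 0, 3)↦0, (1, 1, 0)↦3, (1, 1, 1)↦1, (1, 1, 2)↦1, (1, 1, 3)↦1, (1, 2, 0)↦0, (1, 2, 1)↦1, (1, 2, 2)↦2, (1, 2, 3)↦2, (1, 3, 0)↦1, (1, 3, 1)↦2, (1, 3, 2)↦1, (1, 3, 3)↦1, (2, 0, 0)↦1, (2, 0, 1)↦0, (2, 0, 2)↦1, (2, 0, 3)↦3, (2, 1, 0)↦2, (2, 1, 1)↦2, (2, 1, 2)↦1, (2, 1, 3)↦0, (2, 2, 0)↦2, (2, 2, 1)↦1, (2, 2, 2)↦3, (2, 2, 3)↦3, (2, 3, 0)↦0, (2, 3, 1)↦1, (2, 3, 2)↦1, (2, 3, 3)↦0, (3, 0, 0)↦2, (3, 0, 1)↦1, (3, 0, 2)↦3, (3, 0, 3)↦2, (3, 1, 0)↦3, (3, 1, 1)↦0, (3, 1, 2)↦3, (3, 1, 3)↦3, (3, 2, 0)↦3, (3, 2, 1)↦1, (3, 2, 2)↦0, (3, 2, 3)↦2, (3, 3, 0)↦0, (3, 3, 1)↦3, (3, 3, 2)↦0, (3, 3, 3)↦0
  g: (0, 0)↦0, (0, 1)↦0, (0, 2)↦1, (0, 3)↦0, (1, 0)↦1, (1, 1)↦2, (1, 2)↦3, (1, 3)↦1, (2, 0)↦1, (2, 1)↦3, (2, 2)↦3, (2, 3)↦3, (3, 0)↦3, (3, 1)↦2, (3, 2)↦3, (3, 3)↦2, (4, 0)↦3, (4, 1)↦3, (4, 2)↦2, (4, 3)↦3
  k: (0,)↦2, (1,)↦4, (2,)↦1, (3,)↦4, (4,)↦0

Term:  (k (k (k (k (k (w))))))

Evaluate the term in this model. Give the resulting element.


value = 0

  w = 4
  (k (w)) = k(4,) = 0
  (k (k (w))) = k(0,) = 2
  (k (k (k (w)))) = k(2,) = 1
  (k (k (k (k (w))))) = k(1,) = 4
  (k (k (k (k (k (w)))))) = k(4,) = 0


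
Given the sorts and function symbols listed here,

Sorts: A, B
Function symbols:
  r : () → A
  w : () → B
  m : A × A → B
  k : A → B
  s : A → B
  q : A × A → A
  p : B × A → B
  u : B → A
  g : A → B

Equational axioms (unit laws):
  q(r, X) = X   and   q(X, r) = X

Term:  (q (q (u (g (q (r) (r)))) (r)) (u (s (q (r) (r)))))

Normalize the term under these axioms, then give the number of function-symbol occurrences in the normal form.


size = 7

1. (q (q (u (g (q (r) (r)))) (r)) (u (s (q (r) (r)))))  →  (q (u (g (q (r) (r)))) (u (s (q (r) (r)))))
2. (q (u (g (q (r) (r)))) (u (s (q (r) (r)))))  →  (q (u (g (r))) (u (s (q (r) (r)))))
3. (q (u (g (r))) (u (s (q (r) (r)))))  →  (q (u (g (r))) (u (s (r))))
normal form: (q (u (g (r))) (u (s (r))))


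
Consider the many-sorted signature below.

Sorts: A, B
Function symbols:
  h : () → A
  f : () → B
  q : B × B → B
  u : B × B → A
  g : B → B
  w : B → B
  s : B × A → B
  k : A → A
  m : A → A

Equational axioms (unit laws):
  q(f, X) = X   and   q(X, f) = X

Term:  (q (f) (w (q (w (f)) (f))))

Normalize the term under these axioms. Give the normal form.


1. (q (f) (w (q (w (f)) (f))))  →  (w (q (w (f)) (f)))
2. (w (q (w (f)) (f)))  →  (w (w (f)))

normal form = (w (w (f)))


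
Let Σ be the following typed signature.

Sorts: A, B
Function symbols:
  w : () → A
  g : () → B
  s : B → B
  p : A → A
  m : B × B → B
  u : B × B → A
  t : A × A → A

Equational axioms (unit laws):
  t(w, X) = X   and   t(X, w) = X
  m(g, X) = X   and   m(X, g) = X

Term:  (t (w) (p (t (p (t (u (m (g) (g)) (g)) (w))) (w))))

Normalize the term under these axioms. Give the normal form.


1. (t (w) (p (t (p (t (u (m (g) (g)) (g)) (w))) (w))))  →  (p (t (p (t (u (m (g) (g)) (g)) (w))) (w)))
2. (p (t (p (t (u (m (g) (g)) (g)) (w))) (w)))  →  (p (p (t (u (m (g) (g)) (g)) (w))))
3. (p (p (t (u (m (g) (g)) (g)) (w))))  →  (p (p (u (m (g) (g)) (g))))
4. (p (p (u (m (g) (g)) (g))))  →  (p (p (u (g) (g))))

normal form = (p (p (u (g) (g))))


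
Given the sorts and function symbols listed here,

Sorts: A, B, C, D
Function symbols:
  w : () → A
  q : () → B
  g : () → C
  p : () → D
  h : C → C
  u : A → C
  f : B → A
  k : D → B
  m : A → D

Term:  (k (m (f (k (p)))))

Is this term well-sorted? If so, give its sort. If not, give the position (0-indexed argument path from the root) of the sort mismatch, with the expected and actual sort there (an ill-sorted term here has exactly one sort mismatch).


        (p) : D
      (k (p)) : B
    (f (k (p))) : A
  (m (f (k (p)))) : D
(k (m (f (k (p))))) : B

well-sorted; sort = B


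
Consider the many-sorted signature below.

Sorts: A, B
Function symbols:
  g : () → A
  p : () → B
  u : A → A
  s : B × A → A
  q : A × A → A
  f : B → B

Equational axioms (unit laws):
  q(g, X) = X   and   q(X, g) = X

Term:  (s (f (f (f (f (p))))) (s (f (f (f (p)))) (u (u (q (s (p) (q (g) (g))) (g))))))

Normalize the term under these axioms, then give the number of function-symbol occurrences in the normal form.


size = 16

1. (s (f (f (f (f (p))))) (s (f (f (f (p)))) (u (u (q (s (p) (q (g) (g))) (g))))))  →  (s (f (f (f (f (p))))) (s (f (f (f (p)))) (u (u (s (p) (q (g) (g)))))))
2. (s (f (f (f (f (p))))) (s (f (f (f (p)))) (u (u (s (p) (q (g) (g)))))))  →  (s (f (f (f (f (p))))) (s (f (f (f (p)))) (u (u (s (p) (g))))))
normal form: (s (f (f (f (f (p))))) (s (f (f (f (p)))) (u (u (s (p) (g))))))


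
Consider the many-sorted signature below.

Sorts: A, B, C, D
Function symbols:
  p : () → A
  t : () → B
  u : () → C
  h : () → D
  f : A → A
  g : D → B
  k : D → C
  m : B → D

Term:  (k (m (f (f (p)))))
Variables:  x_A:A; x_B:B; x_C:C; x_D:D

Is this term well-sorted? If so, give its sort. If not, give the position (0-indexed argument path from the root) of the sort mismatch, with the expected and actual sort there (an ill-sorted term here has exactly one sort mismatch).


ill-sorted at position [0, 0]: expected B, got A

        (p) : A
      (f (p)) : A
    (f (f (p))) : A
  (m (f (f (p)))) : ✗ arg 0 at [0, 0] has sort A, expected B


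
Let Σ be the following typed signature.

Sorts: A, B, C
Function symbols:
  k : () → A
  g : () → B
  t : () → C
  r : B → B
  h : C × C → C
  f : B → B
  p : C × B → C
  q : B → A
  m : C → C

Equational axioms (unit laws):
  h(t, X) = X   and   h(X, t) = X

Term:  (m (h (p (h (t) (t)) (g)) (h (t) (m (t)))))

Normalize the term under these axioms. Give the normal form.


normal form = (m (h (p (t) (g)) (m (t))))

1. (m (h (p (h (t) (t)) (g)) (h (t) (m (t)))))  →  (m (h (p (t) (g)) (h (t) (m (t)))))
2. (m (h (p (t) (g)) (h (t) (m (t)))))  →  (m (h (p (t) (g)) (m (t))))


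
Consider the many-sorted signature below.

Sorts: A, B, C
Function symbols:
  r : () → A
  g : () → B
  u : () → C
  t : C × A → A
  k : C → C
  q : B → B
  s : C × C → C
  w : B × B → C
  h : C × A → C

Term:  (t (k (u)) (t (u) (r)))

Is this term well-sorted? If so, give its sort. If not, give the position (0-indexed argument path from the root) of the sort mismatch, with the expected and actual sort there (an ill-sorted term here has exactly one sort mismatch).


    (u) : C
  (k (u)) : C
    (u) : C
    (r) : A
  (t (u) (r)) : A
(t (k (u)) (t (u) (r))) : A

well-sorted; sort = A


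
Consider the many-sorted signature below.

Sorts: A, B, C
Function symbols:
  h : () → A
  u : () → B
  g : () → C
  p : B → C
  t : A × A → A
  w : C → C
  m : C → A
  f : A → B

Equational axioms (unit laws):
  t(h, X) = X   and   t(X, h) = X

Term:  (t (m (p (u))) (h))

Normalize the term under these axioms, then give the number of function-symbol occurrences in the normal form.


size = 3

1. (t (m (p (u))) (h))  →  (m (p (u)))
normal form: (m (p (u)))


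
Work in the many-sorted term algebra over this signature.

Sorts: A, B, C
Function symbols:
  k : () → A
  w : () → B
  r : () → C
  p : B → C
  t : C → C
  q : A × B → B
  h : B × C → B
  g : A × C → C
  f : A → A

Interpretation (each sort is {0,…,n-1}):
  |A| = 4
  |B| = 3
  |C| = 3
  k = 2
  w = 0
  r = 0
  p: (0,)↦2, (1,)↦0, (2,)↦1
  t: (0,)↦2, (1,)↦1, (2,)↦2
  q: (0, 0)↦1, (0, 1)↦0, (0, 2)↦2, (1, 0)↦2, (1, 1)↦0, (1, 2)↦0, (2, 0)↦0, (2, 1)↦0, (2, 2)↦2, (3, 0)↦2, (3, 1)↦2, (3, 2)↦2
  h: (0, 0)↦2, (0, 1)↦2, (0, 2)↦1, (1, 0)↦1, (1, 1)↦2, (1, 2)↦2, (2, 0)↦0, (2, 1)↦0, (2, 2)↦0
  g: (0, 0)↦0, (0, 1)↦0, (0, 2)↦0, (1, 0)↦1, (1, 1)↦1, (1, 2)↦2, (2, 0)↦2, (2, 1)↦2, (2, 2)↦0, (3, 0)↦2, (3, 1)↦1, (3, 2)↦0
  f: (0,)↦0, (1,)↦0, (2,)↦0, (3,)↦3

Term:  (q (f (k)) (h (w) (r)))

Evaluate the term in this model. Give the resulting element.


value = 2

  k = 2
  (f (k)) = f(2,) = 0
  w = 0
  r = 0
  (h (w) (r)) = h(0, 0) = 2
  (q (f (k)) (h (w) (r))) = q(0, 2) = 2


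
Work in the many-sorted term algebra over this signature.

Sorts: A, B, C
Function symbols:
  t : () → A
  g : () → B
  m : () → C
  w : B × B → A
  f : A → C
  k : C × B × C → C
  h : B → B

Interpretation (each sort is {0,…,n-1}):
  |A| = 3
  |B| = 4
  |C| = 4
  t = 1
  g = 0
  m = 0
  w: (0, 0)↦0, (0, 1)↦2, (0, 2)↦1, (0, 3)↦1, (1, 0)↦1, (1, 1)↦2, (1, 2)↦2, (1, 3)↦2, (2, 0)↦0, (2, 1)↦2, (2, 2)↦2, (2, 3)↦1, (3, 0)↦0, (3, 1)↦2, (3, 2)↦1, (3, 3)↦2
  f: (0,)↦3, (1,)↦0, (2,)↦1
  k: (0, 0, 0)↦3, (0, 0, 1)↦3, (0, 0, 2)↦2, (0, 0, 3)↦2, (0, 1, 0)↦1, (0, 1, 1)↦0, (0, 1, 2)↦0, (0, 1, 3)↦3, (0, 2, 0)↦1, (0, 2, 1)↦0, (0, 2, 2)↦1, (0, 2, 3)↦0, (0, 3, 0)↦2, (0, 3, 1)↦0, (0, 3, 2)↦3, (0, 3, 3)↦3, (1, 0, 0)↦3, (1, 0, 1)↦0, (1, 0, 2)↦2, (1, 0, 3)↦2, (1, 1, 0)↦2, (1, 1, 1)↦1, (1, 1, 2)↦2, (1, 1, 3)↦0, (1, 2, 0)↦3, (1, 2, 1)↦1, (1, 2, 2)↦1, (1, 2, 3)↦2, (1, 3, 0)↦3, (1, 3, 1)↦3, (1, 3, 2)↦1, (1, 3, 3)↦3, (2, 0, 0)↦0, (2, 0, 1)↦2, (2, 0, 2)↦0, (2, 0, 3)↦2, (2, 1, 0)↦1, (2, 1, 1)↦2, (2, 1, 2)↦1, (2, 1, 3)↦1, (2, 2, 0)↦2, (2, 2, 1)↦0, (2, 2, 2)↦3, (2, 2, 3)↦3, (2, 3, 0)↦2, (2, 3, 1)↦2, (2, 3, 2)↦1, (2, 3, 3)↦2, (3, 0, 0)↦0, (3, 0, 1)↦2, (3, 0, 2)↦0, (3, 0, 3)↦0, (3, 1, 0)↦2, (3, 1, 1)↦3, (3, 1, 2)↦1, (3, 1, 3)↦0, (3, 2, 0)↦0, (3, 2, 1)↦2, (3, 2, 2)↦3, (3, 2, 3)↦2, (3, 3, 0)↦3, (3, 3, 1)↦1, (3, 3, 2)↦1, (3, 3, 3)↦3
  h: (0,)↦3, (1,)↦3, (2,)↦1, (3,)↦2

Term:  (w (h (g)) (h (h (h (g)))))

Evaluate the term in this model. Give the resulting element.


  g = 0
  (h (g)) = h(0,) = 3
  g = 0
  (h (g)) = h(0,) = 3
  (h (h (g))) = h(3,) = 2
  (h (h (h (g)))) = h(2,) = 1
  (w (h (g)) (h (h (h (g))))) = w(3, 1) = 2

value = 2


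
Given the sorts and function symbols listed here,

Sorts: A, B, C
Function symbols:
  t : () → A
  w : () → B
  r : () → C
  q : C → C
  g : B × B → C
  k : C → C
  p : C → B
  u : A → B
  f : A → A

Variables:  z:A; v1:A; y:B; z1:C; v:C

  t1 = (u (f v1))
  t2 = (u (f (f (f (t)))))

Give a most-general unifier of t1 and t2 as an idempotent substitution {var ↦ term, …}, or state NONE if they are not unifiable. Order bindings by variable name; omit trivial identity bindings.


{v1 ↦ (f (f (t)))}


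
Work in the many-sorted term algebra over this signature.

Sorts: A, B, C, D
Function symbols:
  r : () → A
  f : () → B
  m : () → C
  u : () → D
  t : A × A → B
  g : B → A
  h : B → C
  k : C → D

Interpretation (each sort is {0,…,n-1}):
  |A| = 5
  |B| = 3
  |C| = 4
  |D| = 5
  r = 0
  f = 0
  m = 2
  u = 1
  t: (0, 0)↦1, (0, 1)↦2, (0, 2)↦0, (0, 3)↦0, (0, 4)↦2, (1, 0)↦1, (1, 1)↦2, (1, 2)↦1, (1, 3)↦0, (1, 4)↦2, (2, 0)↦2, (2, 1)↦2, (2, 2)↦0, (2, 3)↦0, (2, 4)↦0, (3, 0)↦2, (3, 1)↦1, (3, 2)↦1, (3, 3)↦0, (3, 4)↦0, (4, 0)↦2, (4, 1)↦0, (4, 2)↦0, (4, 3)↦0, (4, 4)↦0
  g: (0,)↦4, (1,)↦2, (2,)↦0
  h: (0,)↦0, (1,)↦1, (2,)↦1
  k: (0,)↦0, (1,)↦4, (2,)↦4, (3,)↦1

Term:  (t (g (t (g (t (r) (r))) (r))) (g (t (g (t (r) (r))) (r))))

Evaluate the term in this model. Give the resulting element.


value = 1

  r = 0
  r = 0
  (t (r) (r)) = t(0, 0) = 1
  (g (t (r) (r))) = g(1,) = 2
  r = 0
  (t (g (t (r) (r))) (r)) = t(2, 0) = 2
  (g (t (g (t (r) (r))) (r))) = g(2,) = 0
  r = 0
  r = 0
  (t (r) (r)) = t(0, 0) = 1
  (g (t (r) (r))) = g(1,) = 2
  r = 0
  (t (g (t (r) (r))) (r)) = t(2, 0) = 2
  (g (t (g (t (r) (r))) (r))) = g(2,) = 0
  (t (g (t (g (t (r) (r))) (r))) (g (t (g (t (r) (r))) (r)))) = t(0, 0) = 1


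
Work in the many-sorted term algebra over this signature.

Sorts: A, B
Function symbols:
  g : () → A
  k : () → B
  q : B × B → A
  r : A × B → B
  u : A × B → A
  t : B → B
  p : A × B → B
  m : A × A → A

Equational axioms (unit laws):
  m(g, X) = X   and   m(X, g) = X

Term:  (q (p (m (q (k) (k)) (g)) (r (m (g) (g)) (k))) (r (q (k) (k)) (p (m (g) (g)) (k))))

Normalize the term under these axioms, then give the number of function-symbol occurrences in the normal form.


1. (q (p (m (q (k) (k)) (g)) (r (m (g) (g)) (k))) (r (q (k) (k)) (p (m (g) (g)) (k))))  →  (q (p (q (k) (k)) (r (m (g) (g)) (k))) (r (q (k) (k)) (p (m (g) (g)) (k))))
2. (q (p (q (k) (k)) (r (m (g) (g)) (k))) (r (q (k) (k)) (p (m (g) (g)) (k))))  →  (q (p (q (k) (k)) (r (g) (k))) (r (q (k) (k)) (p (m (g) (g)) (k))))
3. (q (p (q (k) (k)) (r (g) (k))) (r (q (k) (k)) (p (m (g) (g)) (k))))  →  (q (p (q (k) (k)) (r (g) (k))) (r (q (k) (k)) (p (g) (k))))
normal form: (q (p (q (k) (k)) (r (g) (k))) (r (q (k) (k)) (p (g) (k))))

size = 15


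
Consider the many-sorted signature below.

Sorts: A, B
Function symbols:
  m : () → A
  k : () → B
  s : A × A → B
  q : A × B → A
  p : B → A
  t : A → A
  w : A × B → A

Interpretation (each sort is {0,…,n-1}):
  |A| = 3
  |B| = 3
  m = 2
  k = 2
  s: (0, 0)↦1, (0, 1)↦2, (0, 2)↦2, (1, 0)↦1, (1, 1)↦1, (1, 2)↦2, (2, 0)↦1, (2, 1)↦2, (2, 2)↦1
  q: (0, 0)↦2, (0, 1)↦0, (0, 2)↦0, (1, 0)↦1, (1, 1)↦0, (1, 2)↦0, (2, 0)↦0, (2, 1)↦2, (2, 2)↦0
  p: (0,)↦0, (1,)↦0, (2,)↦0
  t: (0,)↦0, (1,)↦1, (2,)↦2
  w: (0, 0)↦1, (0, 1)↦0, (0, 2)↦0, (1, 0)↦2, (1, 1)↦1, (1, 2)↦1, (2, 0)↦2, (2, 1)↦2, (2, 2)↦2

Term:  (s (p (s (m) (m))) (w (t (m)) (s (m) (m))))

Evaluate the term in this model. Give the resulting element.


value = 2

  m = 2
  m = 2
  (s (m) (m)) = s(2, 2) = 1
  (p (s (m) (m))) = p(1,) = 0
  m = 2
  (t (m)) = t(2,) = 2
  m = 2
  m = 2
  (s (m) (m)) = s(2, 2) = 1
  (w (t (m)) (s (m) (m))) = w(2, 1) = 2
  (s (p (s (m) (m))) (w (t (m)) (s (m) (m)))) = s(0, 2) = 2


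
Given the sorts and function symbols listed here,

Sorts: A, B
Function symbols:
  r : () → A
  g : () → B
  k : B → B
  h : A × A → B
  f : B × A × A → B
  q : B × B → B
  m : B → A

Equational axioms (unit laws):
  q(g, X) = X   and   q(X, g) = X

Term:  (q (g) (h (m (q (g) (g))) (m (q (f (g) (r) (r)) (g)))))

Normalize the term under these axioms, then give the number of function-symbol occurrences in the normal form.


1. (q (g) (h (m (q (g) (g))) (m (q (f (g) (r) (r)) (g)))))  →  (h (m (q (g) (g))) (m (q (f (g) (r) (r)) (g))))
2. (h (m (q (g) (g))) (m (q (f (g) (r) (r)) (g))))  →  (h (m (g)) (m (q (f (g) (r) (r)) (g))))
3. (h (m (g)) (m (q (f (g) (r) (r)) (g))))  →  (h (m (g)) (m (f (g) (r) (r))))
normal form: (h (m (g)) (m (f (g) (r) (r))))

size = 8


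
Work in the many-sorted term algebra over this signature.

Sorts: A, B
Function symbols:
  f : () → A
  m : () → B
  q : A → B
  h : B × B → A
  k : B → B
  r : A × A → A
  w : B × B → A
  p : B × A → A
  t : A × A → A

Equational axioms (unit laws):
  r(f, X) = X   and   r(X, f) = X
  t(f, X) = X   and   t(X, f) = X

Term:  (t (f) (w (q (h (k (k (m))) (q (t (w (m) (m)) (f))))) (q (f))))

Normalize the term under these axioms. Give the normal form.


1. (t (f) (w (q (h (k (k (m))) (q (t (w (m) (m)) (f))))) (q (f))))  →  (w (q (h (k (k (m))) (q (t (w (m) (m)) (f))))) (q (f)))
2. (w (q (h (k (k (m))) (q (t (w (m) (m)) (f))))) (q (f)))  →  (w (q (h (k (k (m))) (q (w (m) (m))))) (q (f)))

normal form = (w (q (h (k (k (m))) (q (w (m) (m))))) (q (f)))


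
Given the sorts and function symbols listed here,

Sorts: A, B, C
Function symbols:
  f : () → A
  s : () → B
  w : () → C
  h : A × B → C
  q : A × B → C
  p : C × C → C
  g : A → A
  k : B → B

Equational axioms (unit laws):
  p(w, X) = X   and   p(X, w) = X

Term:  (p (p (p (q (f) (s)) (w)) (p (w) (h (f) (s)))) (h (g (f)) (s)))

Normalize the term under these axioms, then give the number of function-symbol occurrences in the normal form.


1. (p (p (p (q (f) (s)) (w)) (p (w) (h (f) (s)))) (h (g (f)) (s)))  →  (p (p (q (f) (s)) (p (w) (h (f) (s)))) (h (g (f)) (s)))
2. (p (p (q (f) (s)) (p (w) (h (f) (s)))) (h (g (f)) (s)))  →  (p (p (q (f) (s)) (h (f) (s))) (h (g (f)) (s)))
normal form: (p (p (q (f) (s)) (h (f) (s))) (h (g (f)) (s)))

size = 12


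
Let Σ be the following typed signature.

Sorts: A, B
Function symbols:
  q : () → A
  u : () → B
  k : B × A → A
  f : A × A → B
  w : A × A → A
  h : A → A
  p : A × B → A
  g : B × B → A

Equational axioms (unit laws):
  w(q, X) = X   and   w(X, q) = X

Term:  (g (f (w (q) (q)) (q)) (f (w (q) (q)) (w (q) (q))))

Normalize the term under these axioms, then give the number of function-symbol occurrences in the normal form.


size = 7

1. (g (f (w (q) (q)) (q)) (f (w (q) (q)) (w (q) (q))))  →  (g (f (q) (q)) (f (w (q) (q)) (w (q) (q))))
2. (g (f (q) (q)) (f (w (q) (q)) (w (q) (q))))  →  (g (f (q) (q)) (f (q) (w (q) (q))))
3. (g (f (q) (q)) (f (q) (w (q) (q))))  →  (g (f (q) (q)) (f (q) (q)))
normal form: (g (f (q) (q)) (f (q) (q)))
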